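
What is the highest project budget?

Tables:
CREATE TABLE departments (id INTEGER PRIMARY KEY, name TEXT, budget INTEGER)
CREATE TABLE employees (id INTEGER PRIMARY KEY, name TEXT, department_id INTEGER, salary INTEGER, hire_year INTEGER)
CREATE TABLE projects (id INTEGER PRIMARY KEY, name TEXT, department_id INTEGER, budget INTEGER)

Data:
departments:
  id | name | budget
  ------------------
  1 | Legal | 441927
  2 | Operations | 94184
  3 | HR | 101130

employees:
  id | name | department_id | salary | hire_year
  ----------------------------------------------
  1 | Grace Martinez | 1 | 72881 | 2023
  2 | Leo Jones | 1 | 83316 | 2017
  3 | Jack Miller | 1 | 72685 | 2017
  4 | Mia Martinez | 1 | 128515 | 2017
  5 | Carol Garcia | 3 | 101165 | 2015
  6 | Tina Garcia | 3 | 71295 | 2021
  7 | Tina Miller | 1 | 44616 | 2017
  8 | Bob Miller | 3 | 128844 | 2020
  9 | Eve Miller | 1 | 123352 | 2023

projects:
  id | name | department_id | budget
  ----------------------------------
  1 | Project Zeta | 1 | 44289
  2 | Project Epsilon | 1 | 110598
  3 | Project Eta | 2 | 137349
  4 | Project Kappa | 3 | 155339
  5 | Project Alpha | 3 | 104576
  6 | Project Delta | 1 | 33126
SELECT MAX(budget) FROM projects

Execution result:
155339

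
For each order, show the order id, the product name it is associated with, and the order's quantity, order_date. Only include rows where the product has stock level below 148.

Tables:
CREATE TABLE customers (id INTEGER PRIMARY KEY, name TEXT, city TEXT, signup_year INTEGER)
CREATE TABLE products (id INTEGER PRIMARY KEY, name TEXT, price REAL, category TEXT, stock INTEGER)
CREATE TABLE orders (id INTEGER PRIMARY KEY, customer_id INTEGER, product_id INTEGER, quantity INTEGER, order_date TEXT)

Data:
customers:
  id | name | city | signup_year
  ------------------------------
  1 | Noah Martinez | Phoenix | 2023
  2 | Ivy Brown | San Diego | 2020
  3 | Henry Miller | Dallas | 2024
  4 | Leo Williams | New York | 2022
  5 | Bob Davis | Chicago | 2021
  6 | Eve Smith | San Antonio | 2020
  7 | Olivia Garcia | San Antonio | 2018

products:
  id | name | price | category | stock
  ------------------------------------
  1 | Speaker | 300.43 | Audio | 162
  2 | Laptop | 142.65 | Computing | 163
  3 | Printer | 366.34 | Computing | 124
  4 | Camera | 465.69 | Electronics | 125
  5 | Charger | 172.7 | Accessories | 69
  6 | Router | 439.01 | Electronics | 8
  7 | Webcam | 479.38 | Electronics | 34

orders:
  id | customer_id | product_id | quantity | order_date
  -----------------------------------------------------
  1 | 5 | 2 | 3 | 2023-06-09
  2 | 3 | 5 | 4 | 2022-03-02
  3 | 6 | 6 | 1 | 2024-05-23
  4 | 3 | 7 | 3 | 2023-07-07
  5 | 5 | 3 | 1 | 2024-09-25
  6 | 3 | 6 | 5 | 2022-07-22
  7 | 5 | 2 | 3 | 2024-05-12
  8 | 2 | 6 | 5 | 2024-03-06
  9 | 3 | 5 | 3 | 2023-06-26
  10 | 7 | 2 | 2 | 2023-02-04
SELECT c.id, p.name AS product, c.quantity, c.order_date FROM orders c JOIN products p ON c.product_id = p.id WHERE p.stock < 148

Execution result:
id | product | quantity | order_date
2 | Charger | 4 | 2022-03-02
3 | Router | 1 | 2024-05-23
4 | Webcam | 3 | 2023-07-07
5 | Printer | 1 | 2024-09-25
6 | Router | 5 | 2022-07-22
8 | Router | 5 | 2024-03-06
9 | Charger | 3 | 2023-06-26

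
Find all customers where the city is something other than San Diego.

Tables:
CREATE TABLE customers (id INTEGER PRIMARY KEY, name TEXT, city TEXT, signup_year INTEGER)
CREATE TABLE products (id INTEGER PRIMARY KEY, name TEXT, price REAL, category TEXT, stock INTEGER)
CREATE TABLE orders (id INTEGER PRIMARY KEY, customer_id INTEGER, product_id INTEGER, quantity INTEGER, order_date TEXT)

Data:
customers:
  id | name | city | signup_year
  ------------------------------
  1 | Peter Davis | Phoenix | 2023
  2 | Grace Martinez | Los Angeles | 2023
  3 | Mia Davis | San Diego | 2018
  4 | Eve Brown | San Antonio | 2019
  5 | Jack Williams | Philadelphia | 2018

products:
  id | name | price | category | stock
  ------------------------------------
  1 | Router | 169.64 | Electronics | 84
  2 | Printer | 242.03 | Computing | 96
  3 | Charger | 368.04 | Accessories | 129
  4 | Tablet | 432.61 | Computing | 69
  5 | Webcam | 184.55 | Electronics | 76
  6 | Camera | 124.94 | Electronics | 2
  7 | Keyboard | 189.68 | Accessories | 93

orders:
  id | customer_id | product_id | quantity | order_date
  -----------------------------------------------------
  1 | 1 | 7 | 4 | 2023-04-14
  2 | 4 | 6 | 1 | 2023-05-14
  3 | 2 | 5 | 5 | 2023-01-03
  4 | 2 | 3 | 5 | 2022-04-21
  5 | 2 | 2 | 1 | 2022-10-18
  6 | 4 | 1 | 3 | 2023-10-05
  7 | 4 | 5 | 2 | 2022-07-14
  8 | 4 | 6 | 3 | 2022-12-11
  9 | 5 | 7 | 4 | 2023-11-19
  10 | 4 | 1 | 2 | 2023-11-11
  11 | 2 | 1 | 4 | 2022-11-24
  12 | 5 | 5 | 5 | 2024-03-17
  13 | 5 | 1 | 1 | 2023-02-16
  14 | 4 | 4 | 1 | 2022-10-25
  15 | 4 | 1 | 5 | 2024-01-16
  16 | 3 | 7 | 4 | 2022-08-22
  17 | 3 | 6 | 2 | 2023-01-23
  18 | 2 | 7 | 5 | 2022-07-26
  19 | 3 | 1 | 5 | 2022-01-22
SELECT name, city FROM customers WHERE city <> 'San Diego'

Execution result:
name | city
Peter Davis | Phoenix
Grace Martinez | Los Angeles
Eve Brown | San Antonio
Jack Williams | Philadelphia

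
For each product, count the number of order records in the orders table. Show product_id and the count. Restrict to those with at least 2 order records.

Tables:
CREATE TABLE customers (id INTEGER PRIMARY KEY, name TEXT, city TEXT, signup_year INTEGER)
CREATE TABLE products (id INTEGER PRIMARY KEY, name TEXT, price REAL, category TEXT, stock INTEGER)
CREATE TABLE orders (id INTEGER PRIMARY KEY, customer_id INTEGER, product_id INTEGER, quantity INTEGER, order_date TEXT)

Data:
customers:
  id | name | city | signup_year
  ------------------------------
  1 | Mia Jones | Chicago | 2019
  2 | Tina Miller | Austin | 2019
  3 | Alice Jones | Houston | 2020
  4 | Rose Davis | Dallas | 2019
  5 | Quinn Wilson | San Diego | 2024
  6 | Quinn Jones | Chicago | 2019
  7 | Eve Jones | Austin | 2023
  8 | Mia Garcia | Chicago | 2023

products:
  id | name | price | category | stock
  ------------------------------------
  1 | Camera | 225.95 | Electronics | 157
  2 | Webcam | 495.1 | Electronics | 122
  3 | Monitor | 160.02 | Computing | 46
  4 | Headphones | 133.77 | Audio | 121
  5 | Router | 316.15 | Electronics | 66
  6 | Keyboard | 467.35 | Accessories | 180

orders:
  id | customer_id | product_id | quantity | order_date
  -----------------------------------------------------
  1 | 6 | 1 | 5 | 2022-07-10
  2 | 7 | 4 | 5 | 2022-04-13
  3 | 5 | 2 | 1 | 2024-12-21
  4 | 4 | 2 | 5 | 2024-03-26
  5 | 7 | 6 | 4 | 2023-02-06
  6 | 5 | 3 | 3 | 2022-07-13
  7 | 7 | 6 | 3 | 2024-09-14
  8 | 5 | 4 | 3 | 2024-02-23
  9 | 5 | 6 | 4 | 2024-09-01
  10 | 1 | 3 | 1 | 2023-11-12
SELECT product_id, COUNT(*) AS order_count FROM orders GROUP BY product_id HAVING COUNT(*) >= 2

Execution result:
product_id | order_count
2 | 2
3 | 2
4 | 2
6 | 3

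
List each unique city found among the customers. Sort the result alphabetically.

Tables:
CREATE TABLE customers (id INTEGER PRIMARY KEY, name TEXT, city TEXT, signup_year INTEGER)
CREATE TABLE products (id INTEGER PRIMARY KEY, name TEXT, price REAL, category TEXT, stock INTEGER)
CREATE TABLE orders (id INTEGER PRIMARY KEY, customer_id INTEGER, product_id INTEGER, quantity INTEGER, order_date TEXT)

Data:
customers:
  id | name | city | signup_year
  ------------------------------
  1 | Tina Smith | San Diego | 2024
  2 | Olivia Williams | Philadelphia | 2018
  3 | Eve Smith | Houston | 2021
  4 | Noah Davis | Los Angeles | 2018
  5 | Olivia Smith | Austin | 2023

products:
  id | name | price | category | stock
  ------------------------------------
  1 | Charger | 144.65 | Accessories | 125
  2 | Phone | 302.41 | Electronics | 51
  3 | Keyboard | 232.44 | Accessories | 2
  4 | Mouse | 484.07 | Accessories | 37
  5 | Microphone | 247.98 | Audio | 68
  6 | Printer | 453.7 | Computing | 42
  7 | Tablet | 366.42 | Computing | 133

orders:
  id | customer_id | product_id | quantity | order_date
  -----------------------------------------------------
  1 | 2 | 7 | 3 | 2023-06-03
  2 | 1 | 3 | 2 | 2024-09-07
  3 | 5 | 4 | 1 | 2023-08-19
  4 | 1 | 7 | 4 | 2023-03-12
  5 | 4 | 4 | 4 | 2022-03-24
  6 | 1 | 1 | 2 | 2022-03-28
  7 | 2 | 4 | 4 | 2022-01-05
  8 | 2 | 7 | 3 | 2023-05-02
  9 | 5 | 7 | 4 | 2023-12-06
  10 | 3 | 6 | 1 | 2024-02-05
SELECT DISTINCT city FROM customers ORDER BY city

Execution result:
city
Austin
Houston
Los Angeles
Philadelphia
San Diego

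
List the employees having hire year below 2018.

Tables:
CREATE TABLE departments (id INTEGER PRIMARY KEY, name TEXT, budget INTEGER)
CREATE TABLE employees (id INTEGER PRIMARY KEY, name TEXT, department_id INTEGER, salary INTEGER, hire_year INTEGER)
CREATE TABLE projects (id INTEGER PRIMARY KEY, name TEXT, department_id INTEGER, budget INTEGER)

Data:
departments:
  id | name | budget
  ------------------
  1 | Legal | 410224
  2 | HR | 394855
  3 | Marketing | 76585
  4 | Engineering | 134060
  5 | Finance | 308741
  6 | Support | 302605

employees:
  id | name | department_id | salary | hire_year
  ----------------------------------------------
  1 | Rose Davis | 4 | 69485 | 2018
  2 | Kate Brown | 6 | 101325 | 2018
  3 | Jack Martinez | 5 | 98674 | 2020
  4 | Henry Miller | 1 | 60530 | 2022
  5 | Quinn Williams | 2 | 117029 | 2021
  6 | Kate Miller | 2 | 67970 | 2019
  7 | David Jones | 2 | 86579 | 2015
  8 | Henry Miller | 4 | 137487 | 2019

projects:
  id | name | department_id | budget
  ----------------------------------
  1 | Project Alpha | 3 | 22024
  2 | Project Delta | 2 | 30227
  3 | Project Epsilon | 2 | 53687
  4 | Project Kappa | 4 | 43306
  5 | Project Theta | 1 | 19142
SELECT name, hire_year FROM employees WHERE hire_year < 2018

Execution result:
name | hire_year
David Jones | 2015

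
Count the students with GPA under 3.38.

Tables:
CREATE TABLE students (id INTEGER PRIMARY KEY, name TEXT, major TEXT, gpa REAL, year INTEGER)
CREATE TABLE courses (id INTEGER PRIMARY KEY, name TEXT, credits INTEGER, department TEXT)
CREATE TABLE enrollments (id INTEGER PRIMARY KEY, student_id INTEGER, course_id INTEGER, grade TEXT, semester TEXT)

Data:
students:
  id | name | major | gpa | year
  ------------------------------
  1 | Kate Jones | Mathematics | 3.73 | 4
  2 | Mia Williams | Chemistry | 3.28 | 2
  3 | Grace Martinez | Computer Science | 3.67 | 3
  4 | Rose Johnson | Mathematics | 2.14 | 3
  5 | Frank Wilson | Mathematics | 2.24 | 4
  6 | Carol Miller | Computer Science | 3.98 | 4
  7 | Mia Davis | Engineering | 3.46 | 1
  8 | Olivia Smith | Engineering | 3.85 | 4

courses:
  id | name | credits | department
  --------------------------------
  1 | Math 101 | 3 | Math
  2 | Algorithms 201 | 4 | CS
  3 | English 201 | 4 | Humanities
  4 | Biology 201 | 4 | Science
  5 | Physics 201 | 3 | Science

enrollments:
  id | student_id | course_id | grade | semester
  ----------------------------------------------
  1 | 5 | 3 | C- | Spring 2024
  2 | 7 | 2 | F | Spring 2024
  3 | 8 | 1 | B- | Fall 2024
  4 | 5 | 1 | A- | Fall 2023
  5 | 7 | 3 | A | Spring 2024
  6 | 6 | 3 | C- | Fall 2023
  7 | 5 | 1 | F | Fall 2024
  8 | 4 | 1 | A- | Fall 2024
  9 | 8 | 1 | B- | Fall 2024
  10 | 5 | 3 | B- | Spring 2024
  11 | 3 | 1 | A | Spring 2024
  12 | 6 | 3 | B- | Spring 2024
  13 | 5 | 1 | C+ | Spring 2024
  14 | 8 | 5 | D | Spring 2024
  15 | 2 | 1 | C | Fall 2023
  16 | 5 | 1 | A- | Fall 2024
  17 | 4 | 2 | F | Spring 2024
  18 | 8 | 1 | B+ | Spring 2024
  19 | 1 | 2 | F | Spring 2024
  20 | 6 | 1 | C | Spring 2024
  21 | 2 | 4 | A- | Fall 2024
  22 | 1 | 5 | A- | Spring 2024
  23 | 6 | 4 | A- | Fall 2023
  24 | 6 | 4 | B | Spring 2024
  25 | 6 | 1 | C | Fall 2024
SELECT COUNT(*) FROM students WHERE gpa < 3.38

Execution result:
3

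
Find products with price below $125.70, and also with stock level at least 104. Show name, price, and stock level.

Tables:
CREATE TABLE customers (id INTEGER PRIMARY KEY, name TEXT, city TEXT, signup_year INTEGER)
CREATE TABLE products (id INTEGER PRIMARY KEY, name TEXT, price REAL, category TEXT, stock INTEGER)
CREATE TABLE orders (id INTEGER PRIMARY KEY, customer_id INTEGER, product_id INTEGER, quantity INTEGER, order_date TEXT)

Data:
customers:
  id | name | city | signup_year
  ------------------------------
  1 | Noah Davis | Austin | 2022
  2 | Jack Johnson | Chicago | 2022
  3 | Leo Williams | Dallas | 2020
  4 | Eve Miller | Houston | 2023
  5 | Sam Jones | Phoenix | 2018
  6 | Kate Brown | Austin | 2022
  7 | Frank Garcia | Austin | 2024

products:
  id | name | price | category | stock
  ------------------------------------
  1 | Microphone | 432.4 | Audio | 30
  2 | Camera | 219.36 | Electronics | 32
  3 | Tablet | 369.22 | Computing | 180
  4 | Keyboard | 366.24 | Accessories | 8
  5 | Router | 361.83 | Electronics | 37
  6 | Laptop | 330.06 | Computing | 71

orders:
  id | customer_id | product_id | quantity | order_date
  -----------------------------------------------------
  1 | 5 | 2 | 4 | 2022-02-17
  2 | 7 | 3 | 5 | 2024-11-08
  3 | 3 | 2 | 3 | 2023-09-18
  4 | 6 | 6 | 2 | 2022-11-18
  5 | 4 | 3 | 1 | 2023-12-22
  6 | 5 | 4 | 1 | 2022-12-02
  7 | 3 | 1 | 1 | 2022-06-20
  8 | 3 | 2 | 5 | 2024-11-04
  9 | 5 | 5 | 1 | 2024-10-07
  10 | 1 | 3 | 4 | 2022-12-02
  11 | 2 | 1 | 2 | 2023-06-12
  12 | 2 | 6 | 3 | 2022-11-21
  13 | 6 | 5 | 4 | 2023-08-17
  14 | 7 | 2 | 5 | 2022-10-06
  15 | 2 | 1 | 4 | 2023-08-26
SELECT name, price, stock FROM products WHERE price < 125.7 AND stock >= 104

Execution result:
(no rows)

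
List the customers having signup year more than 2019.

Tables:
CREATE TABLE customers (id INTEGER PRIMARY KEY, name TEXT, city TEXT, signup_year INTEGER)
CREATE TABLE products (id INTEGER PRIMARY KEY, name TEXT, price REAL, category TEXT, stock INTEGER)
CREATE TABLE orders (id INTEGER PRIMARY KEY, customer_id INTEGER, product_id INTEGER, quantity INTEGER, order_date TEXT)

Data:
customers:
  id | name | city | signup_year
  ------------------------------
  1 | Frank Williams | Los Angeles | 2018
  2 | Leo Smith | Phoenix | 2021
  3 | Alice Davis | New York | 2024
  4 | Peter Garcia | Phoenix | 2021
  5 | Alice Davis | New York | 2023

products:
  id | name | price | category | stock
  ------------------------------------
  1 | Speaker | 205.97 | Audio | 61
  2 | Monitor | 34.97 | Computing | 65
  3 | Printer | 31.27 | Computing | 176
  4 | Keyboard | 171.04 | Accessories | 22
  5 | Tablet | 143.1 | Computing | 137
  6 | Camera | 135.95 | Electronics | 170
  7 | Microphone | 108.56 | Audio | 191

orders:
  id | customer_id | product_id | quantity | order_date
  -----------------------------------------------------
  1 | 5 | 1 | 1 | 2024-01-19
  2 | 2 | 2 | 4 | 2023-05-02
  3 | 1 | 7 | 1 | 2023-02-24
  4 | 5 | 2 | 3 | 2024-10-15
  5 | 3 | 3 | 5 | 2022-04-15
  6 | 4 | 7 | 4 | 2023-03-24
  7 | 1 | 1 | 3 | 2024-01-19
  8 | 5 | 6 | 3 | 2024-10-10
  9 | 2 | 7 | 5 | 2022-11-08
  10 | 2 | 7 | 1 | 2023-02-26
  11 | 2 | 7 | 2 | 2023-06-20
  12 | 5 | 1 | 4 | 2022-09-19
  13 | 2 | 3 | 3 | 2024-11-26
SELECT name, signup_year FROM customers WHERE signup_year > 2019

Execution result:
name | signup_year
Leo Smith | 2021
Alice Davis | 2024
Peter Garcia | 2021
Alice Davis | 2023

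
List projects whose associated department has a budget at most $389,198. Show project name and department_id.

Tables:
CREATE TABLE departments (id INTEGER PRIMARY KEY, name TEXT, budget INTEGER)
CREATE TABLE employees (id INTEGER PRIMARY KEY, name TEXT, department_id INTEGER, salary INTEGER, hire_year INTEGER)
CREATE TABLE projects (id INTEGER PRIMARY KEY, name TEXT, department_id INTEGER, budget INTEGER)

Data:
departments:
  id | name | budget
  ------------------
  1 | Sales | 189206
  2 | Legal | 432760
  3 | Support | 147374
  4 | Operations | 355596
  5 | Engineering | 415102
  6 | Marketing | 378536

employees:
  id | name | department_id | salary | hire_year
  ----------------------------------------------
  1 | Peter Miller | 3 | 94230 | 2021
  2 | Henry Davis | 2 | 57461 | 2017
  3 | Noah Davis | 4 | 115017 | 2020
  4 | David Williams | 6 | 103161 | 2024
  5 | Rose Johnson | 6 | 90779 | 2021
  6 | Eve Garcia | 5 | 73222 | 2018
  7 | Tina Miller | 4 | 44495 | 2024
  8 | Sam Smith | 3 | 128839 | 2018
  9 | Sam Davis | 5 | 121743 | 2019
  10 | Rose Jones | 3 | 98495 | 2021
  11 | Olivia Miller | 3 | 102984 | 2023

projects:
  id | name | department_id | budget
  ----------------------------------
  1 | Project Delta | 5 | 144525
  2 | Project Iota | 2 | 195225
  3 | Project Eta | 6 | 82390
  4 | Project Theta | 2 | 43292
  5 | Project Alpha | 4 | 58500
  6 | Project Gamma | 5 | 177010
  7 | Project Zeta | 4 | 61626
SELECT name, department_id FROM projects WHERE department_id IN (SELECT id FROM departments WHERE budget <= 389198)

Execution result:
name | department_id
Project Eta | 6
Project Alpha | 4
Project Zeta | 4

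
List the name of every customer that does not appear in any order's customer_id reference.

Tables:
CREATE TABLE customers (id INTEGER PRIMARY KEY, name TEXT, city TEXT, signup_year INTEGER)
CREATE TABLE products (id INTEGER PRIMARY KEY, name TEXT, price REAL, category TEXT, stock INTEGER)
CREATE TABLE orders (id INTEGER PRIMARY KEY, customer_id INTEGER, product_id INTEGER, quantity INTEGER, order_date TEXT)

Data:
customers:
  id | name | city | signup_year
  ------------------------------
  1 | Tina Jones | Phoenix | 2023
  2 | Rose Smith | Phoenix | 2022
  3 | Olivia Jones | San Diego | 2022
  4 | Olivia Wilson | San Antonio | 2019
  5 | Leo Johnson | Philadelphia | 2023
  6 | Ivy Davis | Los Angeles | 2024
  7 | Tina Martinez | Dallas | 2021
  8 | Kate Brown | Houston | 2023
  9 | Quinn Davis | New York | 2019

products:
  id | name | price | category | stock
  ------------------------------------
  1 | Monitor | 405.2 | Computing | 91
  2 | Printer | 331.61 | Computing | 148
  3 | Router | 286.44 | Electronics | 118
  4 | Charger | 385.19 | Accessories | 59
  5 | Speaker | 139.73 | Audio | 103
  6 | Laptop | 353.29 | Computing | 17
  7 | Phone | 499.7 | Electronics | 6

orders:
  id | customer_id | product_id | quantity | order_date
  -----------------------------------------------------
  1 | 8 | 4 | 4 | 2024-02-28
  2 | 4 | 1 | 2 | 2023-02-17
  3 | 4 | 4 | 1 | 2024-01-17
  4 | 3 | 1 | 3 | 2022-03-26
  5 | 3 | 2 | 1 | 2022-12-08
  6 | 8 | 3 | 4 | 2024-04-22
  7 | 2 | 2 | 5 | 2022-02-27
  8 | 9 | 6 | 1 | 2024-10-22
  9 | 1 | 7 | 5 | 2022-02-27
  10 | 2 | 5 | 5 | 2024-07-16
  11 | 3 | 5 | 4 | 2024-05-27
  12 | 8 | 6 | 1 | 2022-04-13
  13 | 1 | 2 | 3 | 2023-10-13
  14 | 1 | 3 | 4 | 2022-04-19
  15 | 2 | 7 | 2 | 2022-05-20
SELECT p.name FROM customers p LEFT JOIN orders c ON c.customer_id = p.id WHERE c.id IS NULL

Execution result:
name
Leo Johnson
Ivy Davis
Tina Martinez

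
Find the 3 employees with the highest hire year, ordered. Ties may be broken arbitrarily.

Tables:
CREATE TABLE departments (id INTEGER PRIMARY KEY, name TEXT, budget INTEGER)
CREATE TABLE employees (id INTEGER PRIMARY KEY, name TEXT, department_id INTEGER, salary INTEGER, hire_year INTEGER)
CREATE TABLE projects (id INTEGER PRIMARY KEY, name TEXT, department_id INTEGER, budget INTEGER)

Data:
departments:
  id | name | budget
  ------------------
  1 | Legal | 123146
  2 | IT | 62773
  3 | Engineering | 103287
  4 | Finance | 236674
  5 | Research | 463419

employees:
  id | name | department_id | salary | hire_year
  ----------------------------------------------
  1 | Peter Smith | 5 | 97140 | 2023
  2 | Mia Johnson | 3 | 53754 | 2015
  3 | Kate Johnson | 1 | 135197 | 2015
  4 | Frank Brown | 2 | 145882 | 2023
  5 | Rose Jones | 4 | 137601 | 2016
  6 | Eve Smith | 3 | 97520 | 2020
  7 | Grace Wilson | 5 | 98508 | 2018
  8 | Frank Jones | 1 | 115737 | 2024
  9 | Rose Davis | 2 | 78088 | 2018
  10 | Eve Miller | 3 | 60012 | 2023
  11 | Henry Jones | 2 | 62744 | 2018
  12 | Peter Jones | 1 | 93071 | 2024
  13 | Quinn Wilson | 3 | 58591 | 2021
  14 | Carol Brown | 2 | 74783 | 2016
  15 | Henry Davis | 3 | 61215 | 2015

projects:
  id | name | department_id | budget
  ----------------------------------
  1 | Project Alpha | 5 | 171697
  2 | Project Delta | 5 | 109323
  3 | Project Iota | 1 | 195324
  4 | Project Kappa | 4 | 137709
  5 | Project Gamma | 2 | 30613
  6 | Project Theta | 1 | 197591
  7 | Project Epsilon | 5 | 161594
SELECT name, hire_year FROM employees ORDER BY hire_year DESC LIMIT 3

Execution result:
name | hire_year
Frank Jones | 2024
Peter Jones | 2024
Peter Smith | 2023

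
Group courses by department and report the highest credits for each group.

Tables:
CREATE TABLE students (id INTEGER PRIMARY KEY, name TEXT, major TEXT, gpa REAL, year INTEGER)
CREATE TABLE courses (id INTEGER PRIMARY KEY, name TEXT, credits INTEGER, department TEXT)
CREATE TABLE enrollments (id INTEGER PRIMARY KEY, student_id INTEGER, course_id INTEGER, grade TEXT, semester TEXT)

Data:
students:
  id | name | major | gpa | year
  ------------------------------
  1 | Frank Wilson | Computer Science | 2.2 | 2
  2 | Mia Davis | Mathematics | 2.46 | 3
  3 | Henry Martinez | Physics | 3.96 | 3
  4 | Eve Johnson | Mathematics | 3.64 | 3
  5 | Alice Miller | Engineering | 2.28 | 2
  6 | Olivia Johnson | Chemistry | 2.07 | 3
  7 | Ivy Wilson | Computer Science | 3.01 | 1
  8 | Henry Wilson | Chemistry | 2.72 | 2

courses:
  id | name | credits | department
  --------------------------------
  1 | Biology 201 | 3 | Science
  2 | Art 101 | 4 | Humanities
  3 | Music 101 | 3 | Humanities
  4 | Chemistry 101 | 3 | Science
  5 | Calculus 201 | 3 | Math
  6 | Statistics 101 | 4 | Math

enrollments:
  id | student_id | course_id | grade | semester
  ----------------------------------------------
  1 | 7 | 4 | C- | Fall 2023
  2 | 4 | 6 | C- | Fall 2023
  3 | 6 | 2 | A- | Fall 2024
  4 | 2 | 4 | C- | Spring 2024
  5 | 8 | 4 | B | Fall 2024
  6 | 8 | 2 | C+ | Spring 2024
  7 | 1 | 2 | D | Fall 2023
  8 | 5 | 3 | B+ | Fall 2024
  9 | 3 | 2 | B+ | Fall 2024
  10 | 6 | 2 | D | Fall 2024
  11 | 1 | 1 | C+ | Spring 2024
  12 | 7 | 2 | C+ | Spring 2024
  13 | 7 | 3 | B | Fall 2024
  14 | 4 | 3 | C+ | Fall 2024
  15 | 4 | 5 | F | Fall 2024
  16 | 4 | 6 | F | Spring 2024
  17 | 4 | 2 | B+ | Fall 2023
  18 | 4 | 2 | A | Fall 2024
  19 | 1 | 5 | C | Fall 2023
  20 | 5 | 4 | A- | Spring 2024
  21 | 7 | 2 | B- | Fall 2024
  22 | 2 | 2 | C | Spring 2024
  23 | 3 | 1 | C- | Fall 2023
SELECT department, MAX(credits) AS max_credits FROM courses GROUP BY department

Execution result:
department | max_credits
Humanities | 4
Math | 4
Science | 3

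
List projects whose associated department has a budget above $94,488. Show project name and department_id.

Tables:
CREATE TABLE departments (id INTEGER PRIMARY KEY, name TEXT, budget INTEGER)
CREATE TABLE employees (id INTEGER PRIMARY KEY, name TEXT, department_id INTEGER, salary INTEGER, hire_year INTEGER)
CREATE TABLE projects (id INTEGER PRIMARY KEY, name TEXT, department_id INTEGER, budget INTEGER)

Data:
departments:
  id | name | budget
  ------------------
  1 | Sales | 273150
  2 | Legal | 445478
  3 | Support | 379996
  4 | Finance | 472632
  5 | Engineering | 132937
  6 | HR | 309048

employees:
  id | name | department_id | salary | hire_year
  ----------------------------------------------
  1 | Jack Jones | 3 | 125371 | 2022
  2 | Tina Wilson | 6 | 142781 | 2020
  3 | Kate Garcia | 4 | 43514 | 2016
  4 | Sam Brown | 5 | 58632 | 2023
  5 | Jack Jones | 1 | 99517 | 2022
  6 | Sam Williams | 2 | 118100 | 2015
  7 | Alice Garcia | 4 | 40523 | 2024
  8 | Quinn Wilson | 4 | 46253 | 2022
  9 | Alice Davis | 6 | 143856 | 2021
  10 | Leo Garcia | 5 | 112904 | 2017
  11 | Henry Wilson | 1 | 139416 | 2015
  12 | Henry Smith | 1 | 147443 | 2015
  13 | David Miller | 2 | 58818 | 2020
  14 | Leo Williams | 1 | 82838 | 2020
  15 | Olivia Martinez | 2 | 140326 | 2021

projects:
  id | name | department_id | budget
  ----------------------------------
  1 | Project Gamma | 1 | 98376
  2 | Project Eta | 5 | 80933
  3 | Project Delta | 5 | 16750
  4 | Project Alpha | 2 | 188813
SELECT name, department_id FROM projects WHERE department_id IN (SELECT id FROM departments WHERE budget > 94488)

Execution result:
name | department_id
Project Gamma | 1
Project Eta | 5
Project Delta | 5
Project Alpha | 2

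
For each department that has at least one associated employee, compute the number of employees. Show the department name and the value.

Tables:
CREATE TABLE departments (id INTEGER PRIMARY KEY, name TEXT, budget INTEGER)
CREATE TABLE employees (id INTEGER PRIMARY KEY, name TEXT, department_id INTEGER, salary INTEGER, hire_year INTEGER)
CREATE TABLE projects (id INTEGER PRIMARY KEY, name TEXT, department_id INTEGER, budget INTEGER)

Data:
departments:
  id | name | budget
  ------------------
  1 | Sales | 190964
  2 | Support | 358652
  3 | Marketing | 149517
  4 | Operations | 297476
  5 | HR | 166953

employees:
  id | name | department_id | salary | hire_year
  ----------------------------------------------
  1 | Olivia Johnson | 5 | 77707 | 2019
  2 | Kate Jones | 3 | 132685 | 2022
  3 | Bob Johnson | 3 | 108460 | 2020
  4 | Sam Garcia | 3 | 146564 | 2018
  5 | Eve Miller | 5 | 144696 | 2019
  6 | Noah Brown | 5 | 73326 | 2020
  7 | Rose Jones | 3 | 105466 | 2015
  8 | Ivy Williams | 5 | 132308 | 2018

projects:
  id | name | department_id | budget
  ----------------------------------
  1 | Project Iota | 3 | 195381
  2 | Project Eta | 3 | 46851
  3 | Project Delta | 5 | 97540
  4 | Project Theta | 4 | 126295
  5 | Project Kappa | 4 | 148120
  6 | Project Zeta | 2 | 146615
SELECT p.name, COUNT(*) AS n FROM employees c JOIN departments p ON c.department_id = p.id GROUP BY p.id, p.name

Execution result:
name | n
Marketing | 4
HR | 4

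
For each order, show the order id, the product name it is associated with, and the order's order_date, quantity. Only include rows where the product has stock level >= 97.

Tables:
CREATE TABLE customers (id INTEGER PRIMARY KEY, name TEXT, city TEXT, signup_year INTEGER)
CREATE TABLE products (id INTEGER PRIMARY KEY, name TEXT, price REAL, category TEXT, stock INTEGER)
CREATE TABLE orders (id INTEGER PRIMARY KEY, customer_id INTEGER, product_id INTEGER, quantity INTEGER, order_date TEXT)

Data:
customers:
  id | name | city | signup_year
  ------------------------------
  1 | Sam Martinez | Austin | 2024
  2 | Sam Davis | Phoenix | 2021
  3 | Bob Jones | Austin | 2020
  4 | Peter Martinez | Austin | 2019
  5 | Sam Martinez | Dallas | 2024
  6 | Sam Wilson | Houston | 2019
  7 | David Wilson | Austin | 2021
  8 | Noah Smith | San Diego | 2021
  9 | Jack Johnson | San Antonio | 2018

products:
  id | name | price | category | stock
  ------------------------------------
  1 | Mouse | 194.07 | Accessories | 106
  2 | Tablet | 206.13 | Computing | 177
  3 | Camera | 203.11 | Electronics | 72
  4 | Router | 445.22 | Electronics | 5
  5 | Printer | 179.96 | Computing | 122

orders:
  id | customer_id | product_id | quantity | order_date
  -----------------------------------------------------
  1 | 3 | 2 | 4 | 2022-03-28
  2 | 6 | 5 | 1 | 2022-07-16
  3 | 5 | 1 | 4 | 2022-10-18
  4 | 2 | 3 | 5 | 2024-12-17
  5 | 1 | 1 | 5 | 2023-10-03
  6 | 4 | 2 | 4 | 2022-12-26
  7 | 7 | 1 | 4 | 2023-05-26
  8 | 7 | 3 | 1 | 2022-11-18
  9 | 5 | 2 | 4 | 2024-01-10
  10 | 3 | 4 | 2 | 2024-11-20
SELECT c.id, p.name AS product, c.order_date, c.quantity FROM orders c JOIN products p ON c.product_id = p.id WHERE p.stock >= 97

Execution result:
id | product | order_date | quantity
1 | Tablet | 2022-03-28 | 4
2 | Printer | 2022-07-16 | 1
3 | Mouse | 2022-10-18 | 4
5 | Mouse | 2023-10-03 | 5
6 | Tablet | 2022-12-26 | 4
7 | Mouse | 2023-05-26 | 4
9 | Tablet | 2024-01-10 | 4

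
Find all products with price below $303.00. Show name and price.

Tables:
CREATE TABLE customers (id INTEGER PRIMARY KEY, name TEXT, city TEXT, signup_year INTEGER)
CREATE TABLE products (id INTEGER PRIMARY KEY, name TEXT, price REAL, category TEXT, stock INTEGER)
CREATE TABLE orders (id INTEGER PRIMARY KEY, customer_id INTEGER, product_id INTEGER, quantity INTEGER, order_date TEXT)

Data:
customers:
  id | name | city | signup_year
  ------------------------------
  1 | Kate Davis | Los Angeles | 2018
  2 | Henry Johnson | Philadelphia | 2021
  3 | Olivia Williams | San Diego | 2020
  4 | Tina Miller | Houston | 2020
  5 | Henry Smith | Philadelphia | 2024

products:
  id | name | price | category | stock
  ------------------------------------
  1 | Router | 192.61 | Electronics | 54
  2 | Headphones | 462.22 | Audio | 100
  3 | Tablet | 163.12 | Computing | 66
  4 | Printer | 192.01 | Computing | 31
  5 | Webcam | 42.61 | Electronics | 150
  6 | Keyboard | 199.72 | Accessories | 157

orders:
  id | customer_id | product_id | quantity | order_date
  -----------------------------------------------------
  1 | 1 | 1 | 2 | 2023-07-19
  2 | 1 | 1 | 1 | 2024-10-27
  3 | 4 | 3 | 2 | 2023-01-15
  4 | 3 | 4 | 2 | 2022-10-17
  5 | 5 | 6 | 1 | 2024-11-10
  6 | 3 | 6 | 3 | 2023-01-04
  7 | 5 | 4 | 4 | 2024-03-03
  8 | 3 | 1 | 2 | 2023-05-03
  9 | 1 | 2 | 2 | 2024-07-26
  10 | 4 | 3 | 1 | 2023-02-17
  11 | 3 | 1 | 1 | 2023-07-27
SELECT name, price FROM products WHERE price < 303.0

Execution result:
name | price
Router | 192.61
Tablet | 163.12
Printer | 192.01
Webcam | 42.61
Keyboard | 199.72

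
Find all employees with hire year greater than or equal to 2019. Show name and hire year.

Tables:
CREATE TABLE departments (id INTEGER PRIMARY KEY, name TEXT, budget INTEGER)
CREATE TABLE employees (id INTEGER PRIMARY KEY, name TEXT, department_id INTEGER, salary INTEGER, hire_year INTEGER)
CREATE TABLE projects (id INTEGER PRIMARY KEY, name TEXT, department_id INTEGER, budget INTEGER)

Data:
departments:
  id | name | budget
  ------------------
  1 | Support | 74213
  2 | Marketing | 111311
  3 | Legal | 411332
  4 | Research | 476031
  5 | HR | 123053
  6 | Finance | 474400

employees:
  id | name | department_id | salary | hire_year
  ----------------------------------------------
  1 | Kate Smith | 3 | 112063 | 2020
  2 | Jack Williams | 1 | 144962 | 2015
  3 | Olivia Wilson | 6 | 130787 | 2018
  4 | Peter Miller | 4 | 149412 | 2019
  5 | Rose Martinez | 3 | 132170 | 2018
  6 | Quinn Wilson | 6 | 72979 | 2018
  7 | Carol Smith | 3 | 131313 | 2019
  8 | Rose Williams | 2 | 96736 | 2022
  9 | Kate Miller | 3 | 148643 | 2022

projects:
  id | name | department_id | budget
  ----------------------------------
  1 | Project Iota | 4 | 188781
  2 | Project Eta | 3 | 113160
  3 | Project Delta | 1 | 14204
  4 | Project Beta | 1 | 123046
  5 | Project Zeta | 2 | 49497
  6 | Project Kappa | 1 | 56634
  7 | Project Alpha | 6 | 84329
SELECT name, hire_year FROM employees WHERE hire_year >= 2019

Execution result:
name | hire_year
Kate Smith | 2020
Peter Miller | 2019
Carol Smith | 2019
Rose Williams | 2022
Kate Miller | 2022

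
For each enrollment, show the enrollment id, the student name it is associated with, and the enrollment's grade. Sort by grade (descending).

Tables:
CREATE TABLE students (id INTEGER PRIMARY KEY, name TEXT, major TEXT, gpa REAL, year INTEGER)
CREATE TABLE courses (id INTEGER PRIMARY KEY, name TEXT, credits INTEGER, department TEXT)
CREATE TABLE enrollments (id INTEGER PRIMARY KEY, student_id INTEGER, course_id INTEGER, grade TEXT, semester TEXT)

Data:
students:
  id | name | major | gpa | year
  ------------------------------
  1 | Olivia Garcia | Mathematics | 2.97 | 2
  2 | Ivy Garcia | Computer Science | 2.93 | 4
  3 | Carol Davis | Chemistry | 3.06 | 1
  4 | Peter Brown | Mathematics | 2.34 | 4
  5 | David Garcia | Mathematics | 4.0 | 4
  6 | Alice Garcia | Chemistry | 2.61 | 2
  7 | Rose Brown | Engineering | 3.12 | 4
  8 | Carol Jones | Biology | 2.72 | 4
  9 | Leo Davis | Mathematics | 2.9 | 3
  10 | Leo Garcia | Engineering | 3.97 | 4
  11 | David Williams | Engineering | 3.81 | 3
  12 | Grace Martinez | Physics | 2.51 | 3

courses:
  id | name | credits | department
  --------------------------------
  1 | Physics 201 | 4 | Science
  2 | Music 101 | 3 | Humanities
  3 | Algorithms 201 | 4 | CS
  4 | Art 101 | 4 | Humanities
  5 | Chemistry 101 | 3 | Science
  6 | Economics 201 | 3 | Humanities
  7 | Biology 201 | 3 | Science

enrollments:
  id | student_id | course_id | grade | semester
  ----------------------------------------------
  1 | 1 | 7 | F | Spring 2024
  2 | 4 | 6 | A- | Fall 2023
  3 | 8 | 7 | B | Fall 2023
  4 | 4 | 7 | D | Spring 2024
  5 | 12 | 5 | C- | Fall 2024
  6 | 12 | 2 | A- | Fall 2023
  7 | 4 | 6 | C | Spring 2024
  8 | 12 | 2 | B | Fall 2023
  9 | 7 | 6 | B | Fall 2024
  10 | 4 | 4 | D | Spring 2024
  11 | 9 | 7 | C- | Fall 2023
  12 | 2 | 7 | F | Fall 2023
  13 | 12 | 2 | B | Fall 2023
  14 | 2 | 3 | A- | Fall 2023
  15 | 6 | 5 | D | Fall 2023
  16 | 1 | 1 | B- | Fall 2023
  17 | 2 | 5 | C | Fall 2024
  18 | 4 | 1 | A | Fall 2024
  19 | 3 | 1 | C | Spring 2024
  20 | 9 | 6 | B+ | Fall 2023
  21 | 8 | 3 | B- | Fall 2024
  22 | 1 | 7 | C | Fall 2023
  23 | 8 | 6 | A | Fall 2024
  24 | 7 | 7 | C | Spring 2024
SELECT c.id, p.name AS student, c.grade FROM enrollments c JOIN students p ON c.student_id = p.id ORDER BY c.grade DESC

Execution result:
id | student | grade
1 | Olivia Garcia | F
12 | Ivy Garcia | F
4 | Peter Brown | D
10 | Peter Brown | D
15 | Alice Garcia | D
5 | Grace Martinez | C-
11 | Leo Davis | C-
7 | Peter Brown | C
17 | Ivy Garcia | C
19 | Carol Davis | C
22 | Olivia Garcia | C
24 | Rose Brown | C
16 | Olivia Garcia | B-
21 | Carol Jones | B-
20 | Leo Davis | B+
3 | Carol Jones | B
8 | Grace Martinez | B
9 | Rose Brown | B
13 | Grace Martinez | B
2 | Peter Brown | A-
6 | Grace Martinez | A-
14 | Ivy Garcia | A-
18 | Peter Brown | A
23 | Carol Jones | A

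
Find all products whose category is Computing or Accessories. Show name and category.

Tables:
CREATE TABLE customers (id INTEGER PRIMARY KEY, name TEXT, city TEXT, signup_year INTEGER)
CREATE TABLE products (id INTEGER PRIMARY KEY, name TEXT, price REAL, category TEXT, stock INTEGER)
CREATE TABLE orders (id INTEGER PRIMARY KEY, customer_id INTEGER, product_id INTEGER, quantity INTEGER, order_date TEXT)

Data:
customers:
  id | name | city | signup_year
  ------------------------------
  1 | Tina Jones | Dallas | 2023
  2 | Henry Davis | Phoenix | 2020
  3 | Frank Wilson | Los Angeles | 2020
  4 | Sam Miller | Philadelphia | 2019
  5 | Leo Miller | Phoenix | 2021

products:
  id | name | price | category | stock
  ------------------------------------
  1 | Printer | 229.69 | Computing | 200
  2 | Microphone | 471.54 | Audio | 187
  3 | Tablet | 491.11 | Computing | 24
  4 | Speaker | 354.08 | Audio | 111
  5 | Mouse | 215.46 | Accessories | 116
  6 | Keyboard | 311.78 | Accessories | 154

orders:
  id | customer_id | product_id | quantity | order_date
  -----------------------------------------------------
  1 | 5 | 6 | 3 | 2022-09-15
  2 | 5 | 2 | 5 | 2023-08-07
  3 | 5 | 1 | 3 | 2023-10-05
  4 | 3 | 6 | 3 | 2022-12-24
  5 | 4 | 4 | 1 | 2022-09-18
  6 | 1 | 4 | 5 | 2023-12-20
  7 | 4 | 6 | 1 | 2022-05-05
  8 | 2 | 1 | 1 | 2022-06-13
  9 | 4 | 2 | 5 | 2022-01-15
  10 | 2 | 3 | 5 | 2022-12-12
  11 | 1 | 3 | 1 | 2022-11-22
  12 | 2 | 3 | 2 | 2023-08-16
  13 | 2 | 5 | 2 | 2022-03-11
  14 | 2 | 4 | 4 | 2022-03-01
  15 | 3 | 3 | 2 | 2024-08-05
SELECT name, category FROM products WHERE category IN ('Computing', 'Accessories')

Execution result:
name | category
Printer | Computing
Tablet | Computing
Mouse | Accessories
Keyboard | Accessories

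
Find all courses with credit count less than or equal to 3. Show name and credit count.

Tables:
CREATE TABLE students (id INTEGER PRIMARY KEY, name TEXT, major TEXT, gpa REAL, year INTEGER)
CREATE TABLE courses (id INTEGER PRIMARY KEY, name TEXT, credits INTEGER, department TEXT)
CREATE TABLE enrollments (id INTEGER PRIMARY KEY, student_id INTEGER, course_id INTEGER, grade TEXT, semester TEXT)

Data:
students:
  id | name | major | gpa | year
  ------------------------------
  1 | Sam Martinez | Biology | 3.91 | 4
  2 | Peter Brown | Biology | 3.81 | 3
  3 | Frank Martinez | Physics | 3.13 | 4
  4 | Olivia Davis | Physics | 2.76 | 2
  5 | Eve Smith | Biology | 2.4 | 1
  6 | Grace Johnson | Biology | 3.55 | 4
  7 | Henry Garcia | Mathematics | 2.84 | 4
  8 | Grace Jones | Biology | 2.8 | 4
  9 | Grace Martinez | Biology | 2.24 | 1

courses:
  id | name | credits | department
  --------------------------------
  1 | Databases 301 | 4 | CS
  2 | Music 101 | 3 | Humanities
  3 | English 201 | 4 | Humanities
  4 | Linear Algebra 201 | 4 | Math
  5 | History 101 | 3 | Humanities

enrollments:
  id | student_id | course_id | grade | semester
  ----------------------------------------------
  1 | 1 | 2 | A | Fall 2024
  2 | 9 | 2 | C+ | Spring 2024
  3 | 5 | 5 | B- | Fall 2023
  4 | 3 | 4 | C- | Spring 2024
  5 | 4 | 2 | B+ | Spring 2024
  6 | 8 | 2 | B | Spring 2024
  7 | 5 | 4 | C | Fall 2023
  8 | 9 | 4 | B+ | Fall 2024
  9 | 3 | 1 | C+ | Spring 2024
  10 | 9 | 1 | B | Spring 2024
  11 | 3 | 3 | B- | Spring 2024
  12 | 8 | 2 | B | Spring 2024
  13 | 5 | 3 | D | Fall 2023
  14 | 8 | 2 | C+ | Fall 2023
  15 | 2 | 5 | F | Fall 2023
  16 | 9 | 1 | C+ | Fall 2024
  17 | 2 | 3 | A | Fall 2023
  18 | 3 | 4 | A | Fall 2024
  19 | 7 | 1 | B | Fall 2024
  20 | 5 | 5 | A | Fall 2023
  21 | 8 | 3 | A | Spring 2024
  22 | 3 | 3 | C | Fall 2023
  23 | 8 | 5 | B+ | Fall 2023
SELECT name, credits FROM courses WHERE credits <= 3

Execution result:
name | credits
Music 101 | 3
History 101 | 3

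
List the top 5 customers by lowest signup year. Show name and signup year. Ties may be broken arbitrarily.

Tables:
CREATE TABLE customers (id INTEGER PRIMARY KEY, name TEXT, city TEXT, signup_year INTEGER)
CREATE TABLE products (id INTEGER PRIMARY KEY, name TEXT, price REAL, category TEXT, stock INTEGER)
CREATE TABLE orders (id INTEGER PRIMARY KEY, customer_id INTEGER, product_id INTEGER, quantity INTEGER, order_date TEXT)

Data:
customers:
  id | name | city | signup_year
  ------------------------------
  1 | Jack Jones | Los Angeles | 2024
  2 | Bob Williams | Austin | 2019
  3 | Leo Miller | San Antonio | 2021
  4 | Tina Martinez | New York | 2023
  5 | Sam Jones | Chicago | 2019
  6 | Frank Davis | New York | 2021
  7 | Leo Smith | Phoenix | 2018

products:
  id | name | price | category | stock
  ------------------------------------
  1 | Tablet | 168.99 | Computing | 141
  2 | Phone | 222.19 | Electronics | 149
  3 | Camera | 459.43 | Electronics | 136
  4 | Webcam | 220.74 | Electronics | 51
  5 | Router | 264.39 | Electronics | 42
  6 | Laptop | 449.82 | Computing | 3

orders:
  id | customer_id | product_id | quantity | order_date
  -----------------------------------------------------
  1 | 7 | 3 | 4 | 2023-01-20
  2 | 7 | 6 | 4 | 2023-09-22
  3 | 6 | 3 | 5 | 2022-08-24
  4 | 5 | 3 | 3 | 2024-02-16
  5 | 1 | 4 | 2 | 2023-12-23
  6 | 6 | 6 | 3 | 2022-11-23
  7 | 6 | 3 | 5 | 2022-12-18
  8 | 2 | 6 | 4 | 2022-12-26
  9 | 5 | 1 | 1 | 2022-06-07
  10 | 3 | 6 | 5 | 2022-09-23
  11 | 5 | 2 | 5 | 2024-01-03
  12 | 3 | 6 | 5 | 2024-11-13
SELECT name, signup_year FROM customers ORDER BY signup_year ASC LIMIT 5

Execution result:
name | signup_year
Leo Smith | 2018
Bob Williams | 2019
Sam Jones | 2019
Leo Miller | 2021
Frank Davis | 2021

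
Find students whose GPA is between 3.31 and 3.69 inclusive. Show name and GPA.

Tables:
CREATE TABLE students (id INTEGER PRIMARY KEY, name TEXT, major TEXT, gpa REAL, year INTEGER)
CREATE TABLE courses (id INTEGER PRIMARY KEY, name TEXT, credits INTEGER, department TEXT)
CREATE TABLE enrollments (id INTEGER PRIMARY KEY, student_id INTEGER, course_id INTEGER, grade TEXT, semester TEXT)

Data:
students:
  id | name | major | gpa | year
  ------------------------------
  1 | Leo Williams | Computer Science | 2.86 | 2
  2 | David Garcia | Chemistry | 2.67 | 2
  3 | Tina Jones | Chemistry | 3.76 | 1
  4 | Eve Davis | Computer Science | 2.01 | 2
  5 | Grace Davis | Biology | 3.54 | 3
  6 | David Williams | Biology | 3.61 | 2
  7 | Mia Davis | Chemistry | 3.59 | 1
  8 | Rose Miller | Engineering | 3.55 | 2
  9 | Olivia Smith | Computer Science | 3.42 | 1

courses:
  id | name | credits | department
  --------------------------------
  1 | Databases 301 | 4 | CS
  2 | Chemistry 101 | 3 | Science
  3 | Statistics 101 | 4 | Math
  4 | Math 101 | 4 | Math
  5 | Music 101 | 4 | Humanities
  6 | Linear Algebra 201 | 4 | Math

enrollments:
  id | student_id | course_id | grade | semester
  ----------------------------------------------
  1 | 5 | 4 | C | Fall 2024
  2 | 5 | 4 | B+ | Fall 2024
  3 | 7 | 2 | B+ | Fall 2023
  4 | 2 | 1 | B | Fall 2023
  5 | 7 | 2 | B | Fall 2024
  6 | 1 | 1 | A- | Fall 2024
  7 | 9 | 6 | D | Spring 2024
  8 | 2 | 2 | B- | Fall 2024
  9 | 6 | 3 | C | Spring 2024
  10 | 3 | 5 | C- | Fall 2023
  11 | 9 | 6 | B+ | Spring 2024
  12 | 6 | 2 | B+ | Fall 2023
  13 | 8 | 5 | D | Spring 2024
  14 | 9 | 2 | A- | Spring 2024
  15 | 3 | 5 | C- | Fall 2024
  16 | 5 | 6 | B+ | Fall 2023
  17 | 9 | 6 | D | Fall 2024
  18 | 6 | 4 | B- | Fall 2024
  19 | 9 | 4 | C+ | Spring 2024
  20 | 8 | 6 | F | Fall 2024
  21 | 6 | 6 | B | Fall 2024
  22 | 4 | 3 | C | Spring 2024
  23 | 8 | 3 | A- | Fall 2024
SELECT name, gpa FROM students WHERE gpa BETWEEN 3.31 AND 3.69

Execution result:
name | gpa
Grace Davis | 3.54
David Williams | 3.61
Mia Davis | 3.59
Rose Miller | 3.55
Olivia Smith | 3.42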